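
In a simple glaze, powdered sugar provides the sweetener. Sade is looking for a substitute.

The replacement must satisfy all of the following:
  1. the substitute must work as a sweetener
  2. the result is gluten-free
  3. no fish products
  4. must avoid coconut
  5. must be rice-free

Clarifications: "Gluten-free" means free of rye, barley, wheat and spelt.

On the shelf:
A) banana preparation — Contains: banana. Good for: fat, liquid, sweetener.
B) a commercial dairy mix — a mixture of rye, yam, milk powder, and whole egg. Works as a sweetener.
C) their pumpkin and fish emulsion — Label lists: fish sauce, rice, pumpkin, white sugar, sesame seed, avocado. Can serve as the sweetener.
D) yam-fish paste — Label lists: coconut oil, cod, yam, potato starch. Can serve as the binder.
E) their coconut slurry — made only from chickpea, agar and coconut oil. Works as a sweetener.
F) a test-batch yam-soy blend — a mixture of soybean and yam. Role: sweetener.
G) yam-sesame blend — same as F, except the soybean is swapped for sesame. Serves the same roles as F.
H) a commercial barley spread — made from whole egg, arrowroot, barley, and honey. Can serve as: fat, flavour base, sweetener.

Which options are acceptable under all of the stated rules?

A, F, G

A: all constraints satisfied — OK
B: has rye, so not gluten-free — reject
C: has rice, so not rice-free; has fish sauce, so not fish-free — out
D: not usable as a sweetener; has cod, so not fish-free (and 1 more) — no
E: has coconut oil, so not coconut-free — reject
F: gluten-free, no fish — OK
G: only sesame and yam; none excluded — valid
H: has barley, so not gluten-free — no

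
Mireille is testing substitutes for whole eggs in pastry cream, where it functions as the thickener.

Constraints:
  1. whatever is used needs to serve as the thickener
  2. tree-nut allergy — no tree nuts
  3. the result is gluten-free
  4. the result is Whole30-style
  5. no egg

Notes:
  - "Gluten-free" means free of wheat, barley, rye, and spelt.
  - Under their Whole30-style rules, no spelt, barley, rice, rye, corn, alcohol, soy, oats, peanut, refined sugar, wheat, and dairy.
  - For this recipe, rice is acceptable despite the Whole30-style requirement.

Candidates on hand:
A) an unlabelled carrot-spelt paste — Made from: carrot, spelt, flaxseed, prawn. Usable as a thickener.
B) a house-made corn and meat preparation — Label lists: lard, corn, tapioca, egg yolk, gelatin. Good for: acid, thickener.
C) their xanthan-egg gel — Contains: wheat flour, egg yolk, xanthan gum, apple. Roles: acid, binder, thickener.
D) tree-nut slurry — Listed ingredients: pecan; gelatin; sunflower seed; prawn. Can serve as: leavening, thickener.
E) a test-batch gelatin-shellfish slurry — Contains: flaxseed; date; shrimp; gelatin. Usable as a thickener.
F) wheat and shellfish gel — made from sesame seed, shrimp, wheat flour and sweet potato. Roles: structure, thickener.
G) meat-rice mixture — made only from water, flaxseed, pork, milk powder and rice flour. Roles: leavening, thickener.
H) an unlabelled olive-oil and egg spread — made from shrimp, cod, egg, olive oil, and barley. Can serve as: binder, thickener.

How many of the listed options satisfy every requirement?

1

A: has spelt, so not gluten-free; has spelt, so not Whole30-style — reject
B: has corn, so not Whole30-style; has egg yolk, so not egg-free — reject
C: has wheat flour, so not gluten-free; has wheat flour, so not Whole30-style (and 1 more) — reject
D: has pecan, so not tree-nut-free — no
E: every rule checks out — keep
F: has wheat flour, so not gluten-free; has wheat flour, so not Whole30-style — out
G: has milk powder, so not Whole30-style — out
H: has barley, so not gluten-free; has barley, so not Whole30-style (and 1 more) — out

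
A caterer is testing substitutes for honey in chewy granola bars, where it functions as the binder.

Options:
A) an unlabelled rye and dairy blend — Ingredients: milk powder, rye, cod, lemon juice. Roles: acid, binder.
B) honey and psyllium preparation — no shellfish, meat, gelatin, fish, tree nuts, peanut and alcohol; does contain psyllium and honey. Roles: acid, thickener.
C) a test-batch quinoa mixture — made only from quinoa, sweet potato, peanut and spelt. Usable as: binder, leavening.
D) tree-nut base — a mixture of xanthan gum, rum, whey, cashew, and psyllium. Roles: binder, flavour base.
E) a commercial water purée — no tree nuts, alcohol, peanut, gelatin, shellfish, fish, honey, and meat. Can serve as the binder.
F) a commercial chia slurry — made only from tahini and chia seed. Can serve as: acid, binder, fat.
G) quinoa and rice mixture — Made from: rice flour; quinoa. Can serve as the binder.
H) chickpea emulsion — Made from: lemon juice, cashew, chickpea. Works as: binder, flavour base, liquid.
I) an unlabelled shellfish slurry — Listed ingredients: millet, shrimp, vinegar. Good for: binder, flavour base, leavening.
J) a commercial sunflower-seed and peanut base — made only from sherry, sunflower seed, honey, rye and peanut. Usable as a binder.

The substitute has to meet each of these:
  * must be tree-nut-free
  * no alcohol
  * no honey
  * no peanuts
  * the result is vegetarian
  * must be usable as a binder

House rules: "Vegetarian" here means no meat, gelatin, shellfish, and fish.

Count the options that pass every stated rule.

A: has cod, so not vegetarian — no
B: not usable as a binder; has honey, so not honey-free — reject
C: has peanut, so not peanut-free — out
D: has rum, so not alcohol-free; has cashew, so not tree-nut-free — reject
E: works as a binder, no tree nuts, no honey — OK
F: only tahini and chia seed; none excluded — keep
G: nothing on the exclusion list — valid
H: has cashew, so not tree-nut-free — out
I: has shrimp, so not vegetarian — reject
J: has honey, so not honey-free; has peanut, so not peanut-free (and 1 more) — out

3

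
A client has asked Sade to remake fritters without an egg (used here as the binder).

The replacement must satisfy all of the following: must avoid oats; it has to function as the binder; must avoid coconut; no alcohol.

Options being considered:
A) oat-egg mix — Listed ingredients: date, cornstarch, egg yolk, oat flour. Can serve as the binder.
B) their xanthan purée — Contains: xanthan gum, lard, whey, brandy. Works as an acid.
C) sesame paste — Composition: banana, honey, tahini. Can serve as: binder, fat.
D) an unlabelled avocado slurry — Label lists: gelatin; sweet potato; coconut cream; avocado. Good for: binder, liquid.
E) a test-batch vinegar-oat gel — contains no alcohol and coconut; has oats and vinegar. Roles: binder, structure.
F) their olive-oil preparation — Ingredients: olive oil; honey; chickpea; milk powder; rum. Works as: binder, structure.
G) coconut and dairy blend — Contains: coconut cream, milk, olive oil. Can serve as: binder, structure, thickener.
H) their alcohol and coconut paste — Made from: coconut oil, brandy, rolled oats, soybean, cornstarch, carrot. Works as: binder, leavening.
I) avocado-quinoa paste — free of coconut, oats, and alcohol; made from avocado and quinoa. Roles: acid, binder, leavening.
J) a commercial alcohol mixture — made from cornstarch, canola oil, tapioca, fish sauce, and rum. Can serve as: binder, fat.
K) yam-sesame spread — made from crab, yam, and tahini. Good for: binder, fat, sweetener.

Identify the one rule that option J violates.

alcohol-free

usable as a binder: satisfied
oat-free: satisfied
alcohol-free: has rum — fails
coconut-free: satisfied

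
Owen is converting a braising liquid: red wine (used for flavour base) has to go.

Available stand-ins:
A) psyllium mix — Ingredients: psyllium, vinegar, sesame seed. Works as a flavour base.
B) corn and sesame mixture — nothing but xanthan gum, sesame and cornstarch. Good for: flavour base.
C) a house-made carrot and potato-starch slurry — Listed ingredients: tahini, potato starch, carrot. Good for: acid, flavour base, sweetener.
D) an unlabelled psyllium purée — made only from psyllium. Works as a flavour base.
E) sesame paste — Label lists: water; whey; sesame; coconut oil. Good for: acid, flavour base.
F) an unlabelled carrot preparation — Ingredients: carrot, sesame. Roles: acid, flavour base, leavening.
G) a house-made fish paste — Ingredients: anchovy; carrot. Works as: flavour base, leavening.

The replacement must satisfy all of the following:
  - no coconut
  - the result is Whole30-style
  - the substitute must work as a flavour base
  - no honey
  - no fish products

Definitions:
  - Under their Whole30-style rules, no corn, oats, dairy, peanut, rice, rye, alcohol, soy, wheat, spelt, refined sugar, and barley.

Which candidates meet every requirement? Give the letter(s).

A: only sesame seed, vinegar and psyllium; none excluded — valid
B: has cornstarch, so not Whole30-style — no
C: no coconut, Whole30-style — valid
D: only psyllium; none excluded — OK
E: has whey, so not Whole30-style; has coconut oil, so not coconut-free — reject
F: all constraints satisfied — valid
G: has anchovy, so not fish-free — reject

A, C, D, F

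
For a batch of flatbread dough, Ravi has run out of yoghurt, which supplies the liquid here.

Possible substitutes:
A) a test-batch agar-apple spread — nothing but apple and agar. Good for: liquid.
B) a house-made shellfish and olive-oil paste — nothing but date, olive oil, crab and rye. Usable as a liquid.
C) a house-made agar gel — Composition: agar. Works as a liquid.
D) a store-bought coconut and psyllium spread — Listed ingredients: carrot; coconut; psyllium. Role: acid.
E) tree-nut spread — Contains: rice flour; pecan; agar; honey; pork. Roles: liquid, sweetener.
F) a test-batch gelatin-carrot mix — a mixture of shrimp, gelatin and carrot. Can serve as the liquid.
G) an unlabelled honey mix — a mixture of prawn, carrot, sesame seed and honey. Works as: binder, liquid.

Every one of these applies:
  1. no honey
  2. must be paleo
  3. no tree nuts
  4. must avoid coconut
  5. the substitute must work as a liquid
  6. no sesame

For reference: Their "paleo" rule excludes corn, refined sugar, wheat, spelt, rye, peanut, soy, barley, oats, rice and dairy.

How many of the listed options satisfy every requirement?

3

A: all constraints satisfied — keep
B: has rye, so not paleo — reject
C: works as a liquid, paleo, no sesame — valid
D: not usable as a liquid; has coconut, so not coconut-free — out
E: has rice flour, so not paleo; has pecan, so not tree-nut-free (and 1 more) — reject
F: all constraints satisfied — valid
G: has honey, so not honey-free; has sesame seed, so not sesame-free — no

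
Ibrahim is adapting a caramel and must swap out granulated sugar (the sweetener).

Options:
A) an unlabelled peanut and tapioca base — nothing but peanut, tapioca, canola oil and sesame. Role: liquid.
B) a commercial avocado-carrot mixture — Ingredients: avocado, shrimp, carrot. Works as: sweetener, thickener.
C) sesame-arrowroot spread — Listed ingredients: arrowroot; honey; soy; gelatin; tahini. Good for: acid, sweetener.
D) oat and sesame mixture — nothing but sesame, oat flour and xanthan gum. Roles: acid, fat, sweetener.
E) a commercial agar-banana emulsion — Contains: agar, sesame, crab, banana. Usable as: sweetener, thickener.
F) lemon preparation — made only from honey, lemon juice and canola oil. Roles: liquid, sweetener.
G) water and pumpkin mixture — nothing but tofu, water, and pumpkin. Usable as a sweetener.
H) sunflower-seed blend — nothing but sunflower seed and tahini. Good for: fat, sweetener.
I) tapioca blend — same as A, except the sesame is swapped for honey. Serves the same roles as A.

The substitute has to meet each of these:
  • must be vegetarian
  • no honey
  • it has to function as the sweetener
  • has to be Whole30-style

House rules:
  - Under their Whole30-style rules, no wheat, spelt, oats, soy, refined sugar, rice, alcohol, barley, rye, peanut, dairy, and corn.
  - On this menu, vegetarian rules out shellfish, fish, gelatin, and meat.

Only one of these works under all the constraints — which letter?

A: not usable as a sweetener; has peanut, so not Whole30-style — no
B: has shrimp, so not vegetarian — out
C: has soy, so not Whole30-style; has gelatin, so not vegetarian (and 1 more) — reject
D: has oat flour, so not Whole30-style — reject
E: has crab, so not vegetarian — no
F: has honey, so not honey-free — out
G: has tofu, so not Whole30-style — no
H: only tahini and sunflower seed; none excluded — OK
I: not usable as a sweetener; has peanut, so not Whole30-style (and 1 more) — reject

H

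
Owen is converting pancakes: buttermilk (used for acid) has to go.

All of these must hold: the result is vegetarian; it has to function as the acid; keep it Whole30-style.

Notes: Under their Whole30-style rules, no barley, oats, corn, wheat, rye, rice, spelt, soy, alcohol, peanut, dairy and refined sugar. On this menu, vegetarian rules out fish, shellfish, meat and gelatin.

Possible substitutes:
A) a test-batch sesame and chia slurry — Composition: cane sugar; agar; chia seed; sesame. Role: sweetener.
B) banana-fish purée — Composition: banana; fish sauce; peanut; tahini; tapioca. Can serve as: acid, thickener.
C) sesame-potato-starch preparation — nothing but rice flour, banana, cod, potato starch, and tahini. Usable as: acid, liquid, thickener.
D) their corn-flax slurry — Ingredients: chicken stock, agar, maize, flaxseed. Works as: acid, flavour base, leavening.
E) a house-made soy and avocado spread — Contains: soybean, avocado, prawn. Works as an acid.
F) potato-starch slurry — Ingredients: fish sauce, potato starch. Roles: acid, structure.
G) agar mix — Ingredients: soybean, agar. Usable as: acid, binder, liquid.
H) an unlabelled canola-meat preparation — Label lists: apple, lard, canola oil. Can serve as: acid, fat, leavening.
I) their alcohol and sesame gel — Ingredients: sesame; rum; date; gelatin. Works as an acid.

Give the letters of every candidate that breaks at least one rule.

A, B, C, D, E, F, G, H, I

A: not usable as an acid; has cane sugar, so not Whole30-style — out
B: has peanut, so not Whole30-style; has fish sauce, so not vegetarian — no
C: has rice flour, so not Whole30-style; has cod, so not vegetarian — out
D: has maize, so not Whole30-style; has chicken stock, so not vegetarian — out
E: has soybean, so not Whole30-style; has prawn, so not vegetarian — out
F: has fish sauce, so not vegetarian — no
G: has soybean, so not Whole30-style — reject
H: has lard, so not vegetarian — no
I: has rum, so not Whole30-style; has gelatin, so not vegetarian — out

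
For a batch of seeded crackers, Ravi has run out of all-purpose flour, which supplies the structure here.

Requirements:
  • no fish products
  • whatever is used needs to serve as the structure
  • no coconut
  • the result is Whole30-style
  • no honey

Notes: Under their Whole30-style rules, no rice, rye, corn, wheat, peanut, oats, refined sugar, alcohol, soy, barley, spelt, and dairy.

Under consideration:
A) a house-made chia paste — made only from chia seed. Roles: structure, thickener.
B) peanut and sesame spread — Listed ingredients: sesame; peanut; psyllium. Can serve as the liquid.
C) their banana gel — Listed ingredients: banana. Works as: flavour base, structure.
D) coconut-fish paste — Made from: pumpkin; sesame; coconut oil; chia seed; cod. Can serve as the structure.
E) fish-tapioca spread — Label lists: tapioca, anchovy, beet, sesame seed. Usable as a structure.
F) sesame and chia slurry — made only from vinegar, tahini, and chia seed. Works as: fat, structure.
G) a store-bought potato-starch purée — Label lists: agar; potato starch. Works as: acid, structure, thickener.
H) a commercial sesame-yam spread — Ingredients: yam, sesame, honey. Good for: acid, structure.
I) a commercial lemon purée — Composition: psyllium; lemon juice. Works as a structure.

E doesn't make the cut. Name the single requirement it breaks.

fish-free

usable as a structure: satisfied
Whole30-style: satisfied
coconut-free: satisfied
fish-free: has anchovy — fails
honey-free: satisfied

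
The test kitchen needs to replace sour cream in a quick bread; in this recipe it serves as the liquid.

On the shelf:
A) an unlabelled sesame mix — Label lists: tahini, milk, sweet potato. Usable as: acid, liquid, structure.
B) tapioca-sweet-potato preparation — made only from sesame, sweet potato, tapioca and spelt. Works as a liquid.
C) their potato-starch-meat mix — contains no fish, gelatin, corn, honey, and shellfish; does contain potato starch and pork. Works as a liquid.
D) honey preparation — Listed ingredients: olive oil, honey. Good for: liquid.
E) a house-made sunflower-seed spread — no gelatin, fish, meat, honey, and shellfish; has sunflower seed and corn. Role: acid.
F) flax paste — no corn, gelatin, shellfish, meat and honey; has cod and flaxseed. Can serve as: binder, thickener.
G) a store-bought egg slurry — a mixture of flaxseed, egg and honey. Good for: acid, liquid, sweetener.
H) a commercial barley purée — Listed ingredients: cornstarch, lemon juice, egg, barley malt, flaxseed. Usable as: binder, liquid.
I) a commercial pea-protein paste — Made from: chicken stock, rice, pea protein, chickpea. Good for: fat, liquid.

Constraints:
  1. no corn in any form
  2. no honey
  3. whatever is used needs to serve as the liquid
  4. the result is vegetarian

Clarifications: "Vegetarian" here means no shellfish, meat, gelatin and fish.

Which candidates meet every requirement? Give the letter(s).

A: only milk, tahini and sweet potato; none excluded — valid
B: all constraints satisfied — valid
C: has pork, so not vegetarian — no
D: has honey, so not honey-free — no
E: not usable as a liquid; has corn, so not corn-free — out
F: not usable as a liquid; has cod, so not vegetarian — no
G: has honey, so not honey-free — out
H: has cornstarch, so not corn-free — no
I: has chicken stock, so not vegetarian — reject

A, B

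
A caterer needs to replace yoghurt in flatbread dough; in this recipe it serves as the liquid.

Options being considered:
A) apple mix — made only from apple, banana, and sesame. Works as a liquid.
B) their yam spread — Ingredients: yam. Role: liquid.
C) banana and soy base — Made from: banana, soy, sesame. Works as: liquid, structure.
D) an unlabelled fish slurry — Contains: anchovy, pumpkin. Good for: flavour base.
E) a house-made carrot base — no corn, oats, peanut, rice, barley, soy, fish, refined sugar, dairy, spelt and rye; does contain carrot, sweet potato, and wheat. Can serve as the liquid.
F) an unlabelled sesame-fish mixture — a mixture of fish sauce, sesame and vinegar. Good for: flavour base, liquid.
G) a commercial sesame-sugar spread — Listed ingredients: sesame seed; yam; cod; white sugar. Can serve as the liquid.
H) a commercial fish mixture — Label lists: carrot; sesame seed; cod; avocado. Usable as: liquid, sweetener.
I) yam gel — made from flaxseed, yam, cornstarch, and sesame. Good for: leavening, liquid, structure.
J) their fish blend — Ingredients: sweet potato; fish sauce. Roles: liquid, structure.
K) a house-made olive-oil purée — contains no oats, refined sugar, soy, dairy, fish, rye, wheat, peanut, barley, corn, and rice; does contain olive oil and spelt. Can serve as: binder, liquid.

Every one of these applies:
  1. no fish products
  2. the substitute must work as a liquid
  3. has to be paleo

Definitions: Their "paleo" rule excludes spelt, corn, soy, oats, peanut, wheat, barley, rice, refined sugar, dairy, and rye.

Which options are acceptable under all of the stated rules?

A, B

A: paleo, no fish — valid
B: only yam; none excluded — OK
C: has soy, so not paleo — reject
D: not usable as a liquid; has anchovy, so not fish-free — out
E: has wheat, so not paleo — out
F: has fish sauce, so not fish-free — no
G: has white sugar, so not paleo; has cod, so not fish-free — reject
H: has cod, so not fish-free — out
I: has cornstarch, so not paleo — no
J: has fish sauce, so not fish-free — reject
K: has spelt, so not paleo — out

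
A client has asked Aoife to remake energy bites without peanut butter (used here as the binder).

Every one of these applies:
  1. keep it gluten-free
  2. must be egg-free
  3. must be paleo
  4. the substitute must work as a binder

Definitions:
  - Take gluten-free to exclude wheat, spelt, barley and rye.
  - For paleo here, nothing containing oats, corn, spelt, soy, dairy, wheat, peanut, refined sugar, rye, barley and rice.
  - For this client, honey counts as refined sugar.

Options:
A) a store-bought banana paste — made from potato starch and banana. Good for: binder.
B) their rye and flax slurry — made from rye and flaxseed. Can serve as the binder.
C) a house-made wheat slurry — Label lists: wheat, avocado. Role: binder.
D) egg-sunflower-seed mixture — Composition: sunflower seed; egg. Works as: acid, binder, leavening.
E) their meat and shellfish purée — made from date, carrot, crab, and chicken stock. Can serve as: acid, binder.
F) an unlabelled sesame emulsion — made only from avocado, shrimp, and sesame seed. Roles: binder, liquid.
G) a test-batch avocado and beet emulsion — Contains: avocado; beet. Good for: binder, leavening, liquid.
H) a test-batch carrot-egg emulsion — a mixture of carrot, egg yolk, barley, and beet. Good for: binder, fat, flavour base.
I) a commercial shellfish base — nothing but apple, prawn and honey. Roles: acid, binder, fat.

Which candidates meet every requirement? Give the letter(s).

A, E, F, G

A: only potato starch and banana; none excluded — OK
B: has rye, so not gluten-free; has rye, so not paleo — reject
C: has wheat, so not gluten-free; has wheat, so not paleo — reject
D: has egg, so not egg-free — reject
E: chicken stock and crab etc. — none of it excluded — keep
F: nothing on the exclusion list — keep
G: only beet and avocado; none excluded — OK
H: has barley, so not gluten-free; has barley, so not paleo (and 1 more) — reject
I: has honey, so not paleo — no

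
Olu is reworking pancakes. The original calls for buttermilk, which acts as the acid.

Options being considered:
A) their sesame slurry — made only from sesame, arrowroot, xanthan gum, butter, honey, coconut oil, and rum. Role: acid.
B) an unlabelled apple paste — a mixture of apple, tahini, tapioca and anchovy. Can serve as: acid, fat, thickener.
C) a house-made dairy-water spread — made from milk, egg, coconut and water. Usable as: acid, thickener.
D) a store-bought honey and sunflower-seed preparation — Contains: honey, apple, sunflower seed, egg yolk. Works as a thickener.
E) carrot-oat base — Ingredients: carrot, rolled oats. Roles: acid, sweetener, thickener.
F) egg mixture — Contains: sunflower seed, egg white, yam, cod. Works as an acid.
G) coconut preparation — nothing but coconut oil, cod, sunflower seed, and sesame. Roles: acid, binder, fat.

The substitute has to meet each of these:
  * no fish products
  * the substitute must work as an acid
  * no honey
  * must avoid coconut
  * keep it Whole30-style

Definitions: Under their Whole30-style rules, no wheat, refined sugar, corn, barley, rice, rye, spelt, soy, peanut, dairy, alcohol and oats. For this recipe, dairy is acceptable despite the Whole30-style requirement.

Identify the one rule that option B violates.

fish-free

usable as an acid: satisfied
Whole30-style: satisfied
fish-free: has anchovy — fails
coconut-free: satisfied
honey-free: satisfied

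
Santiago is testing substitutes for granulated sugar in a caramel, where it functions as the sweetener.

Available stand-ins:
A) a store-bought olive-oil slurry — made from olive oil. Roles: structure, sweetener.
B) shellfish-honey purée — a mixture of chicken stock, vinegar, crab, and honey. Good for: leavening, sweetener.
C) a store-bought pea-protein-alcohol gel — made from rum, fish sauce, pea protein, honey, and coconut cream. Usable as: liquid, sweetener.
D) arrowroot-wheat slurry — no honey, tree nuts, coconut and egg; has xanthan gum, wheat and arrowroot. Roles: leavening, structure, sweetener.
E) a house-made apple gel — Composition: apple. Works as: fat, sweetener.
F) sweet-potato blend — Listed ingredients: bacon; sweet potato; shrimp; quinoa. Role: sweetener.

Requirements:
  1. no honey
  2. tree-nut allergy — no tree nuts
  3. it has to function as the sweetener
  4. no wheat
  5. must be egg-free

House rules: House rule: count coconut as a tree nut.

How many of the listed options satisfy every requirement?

A: only olive oil; none excluded — keep
B: has honey, so not honey-free — out
C: has honey, so not honey-free; has coconut cream, so not tree-nut-free — no
D: has wheat, so not wheat-free — out
E: only apple; none excluded — valid
F: works as a sweetener, tree-nut-free, no egg — keep

3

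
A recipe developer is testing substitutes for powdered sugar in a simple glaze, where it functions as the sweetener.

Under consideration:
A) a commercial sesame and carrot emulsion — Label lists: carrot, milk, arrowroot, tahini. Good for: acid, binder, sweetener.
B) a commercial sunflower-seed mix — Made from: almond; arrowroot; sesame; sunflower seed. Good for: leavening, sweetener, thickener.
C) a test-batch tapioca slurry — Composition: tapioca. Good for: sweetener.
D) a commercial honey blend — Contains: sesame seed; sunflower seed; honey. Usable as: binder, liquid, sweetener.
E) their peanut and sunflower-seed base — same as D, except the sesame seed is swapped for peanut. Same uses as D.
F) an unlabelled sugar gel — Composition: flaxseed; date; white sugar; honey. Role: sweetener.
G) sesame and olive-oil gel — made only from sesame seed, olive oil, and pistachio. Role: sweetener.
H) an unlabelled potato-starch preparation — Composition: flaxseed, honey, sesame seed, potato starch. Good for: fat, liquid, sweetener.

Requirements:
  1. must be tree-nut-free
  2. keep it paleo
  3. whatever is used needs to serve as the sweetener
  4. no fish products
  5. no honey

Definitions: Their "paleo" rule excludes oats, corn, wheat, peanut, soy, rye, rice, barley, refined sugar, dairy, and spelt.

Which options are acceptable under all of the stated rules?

A: has milk, so not paleo — no
B: has almond, so not tree-nut-free — out
C: only tapioca; none excluded — valid
D: has honey, so not honey-free — reject
E: has peanut, so not paleo; has honey, so not honey-free — no
F: has white sugar, so not paleo; has honey, so not honey-free — no
G: has pistachio, so not tree-nut-free — reject
H: has honey, so not honey-free — no

C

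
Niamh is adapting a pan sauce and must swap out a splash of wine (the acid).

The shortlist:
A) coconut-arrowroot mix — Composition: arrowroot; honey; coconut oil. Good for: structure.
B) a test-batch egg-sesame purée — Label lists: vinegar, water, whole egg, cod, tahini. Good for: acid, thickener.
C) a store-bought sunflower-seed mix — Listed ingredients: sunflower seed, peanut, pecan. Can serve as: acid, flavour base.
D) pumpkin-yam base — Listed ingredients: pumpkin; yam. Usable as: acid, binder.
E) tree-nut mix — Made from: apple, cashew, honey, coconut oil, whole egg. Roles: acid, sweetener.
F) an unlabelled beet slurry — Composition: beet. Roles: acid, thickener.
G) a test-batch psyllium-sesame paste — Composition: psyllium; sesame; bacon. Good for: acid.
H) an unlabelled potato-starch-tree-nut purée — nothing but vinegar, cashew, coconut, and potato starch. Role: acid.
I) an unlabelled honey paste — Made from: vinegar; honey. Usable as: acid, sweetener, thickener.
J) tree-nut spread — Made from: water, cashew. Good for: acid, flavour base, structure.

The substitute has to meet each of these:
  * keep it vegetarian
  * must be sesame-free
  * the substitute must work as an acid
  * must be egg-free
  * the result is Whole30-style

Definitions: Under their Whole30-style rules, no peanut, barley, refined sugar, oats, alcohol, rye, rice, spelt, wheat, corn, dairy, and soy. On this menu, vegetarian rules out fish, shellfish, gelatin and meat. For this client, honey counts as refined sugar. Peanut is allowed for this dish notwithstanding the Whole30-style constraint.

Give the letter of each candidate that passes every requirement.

A: not usable as an acid; has honey, so not Whole30-style — reject
B: has cod, so not vegetarian; has whole egg, so not egg-free (and 1 more) — out
C: peanut is permitted under the Whole30-style carve-out; nothing else excluded — valid
D: no egg, no sesame — keep
E: has honey, so not Whole30-style; has whole egg, so not egg-free — reject
F: only beet; none excluded — keep
G: has bacon, so not vegetarian; has sesame, so not sesame-free — no
H: vegetarian, no egg — valid
I: has honey, so not Whole30-style — reject
J: works as an acid, no sesame, no egg — OK

C, D, F, H, J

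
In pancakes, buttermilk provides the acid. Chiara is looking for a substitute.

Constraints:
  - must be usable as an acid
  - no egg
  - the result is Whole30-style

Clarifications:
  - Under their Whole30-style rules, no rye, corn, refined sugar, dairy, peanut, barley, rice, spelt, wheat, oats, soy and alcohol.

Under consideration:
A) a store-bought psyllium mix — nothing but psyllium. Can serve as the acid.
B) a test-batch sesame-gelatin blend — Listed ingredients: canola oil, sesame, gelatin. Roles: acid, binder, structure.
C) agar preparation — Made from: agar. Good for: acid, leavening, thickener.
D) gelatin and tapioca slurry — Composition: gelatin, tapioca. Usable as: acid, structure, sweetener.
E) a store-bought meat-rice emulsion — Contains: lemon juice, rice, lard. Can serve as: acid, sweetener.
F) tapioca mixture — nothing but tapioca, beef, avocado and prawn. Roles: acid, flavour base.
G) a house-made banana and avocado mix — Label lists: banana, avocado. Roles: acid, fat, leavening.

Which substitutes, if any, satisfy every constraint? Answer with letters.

A: only psyllium; none excluded — valid
B: all constraints satisfied — keep
C: nothing on the exclusion list — keep
D: only gelatin and tapioca; none excluded — keep
E: has rice, so not Whole30-style — out
F: every rule checks out — keep
G: no egg, Whole30-style — valid

A, B, C, D, F, G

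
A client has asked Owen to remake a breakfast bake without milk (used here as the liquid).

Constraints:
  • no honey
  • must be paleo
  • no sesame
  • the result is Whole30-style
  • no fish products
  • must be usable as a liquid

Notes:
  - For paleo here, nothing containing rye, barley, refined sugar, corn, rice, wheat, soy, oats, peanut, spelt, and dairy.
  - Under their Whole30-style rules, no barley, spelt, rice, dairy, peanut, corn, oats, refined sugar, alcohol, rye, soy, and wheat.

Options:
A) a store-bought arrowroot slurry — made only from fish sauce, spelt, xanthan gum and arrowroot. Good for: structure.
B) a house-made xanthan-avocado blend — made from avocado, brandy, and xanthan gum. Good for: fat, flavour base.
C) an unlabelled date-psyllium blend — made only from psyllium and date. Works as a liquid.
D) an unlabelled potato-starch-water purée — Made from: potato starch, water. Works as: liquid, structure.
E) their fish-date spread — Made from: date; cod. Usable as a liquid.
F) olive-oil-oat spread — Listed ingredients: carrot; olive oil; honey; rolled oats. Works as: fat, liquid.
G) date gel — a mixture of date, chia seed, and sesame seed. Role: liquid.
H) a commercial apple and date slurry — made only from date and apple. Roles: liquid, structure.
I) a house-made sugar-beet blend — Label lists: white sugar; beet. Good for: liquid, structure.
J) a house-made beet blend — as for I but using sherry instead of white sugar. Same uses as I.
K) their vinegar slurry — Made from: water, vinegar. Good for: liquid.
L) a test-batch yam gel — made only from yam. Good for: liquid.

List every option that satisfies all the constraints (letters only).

A: not usable as a liquid; has spelt, so not paleo (and 2 more) — out
B: not usable as a liquid; has brandy, so not Whole30-style — reject
C: no sesame, Whole30-style — OK
D: paleo, Whole30-style — OK
E: has cod, so not fish-free — out
F: has rolled oats, so not paleo; has rolled oats, so not Whole30-style (and 1 more) — no
G: has sesame seed, so not sesame-free — reject
H: works as a liquid, Whole30-style, paleo — valid
I: has white sugar, so not paleo; has white sugar, so not Whole30-style — out
J: has sherry, so not Whole30-style — no
K: every rule checks out — OK
L: only yam; none excluded — valid

C, D, H, K, L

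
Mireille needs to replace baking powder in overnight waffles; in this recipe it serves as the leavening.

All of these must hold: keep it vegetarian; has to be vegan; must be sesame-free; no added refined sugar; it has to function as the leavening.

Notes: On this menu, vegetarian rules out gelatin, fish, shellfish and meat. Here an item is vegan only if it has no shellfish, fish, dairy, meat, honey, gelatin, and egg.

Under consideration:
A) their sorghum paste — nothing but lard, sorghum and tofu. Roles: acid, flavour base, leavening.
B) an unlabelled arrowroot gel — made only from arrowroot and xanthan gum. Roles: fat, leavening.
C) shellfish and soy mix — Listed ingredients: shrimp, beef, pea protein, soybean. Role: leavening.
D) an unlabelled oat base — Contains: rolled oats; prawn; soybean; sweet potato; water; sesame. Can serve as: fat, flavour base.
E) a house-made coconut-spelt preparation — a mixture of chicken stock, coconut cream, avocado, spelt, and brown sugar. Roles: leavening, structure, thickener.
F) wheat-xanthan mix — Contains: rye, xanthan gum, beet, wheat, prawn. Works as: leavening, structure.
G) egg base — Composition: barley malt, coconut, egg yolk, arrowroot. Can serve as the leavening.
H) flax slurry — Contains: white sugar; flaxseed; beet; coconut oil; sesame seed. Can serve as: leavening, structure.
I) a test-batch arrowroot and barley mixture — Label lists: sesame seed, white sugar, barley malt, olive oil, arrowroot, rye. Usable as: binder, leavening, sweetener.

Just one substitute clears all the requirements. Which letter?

B

A: has lard, so not vegetarian; has lard, so not vegan — no
B: only xanthan gum and arrowroot; none excluded — OK
C: has beef, so not vegetarian; has beef, so not vegan — reject
D: not usable as a leavening; has prawn, so not vegetarian (and 2 more) — no
E: has chicken stock, so not vegetarian; has chicken stock, so not vegan (and 1 more) — out
F: has prawn, so not vegetarian; has prawn, so not vegan — no
G: has egg yolk, so not vegan — out
H: has sesame seed, so not sesame-free; has white sugar, so not no-added-sugar — reject
I: has sesame seed, so not sesame-free; has white sugar, so not no-added-sugar — out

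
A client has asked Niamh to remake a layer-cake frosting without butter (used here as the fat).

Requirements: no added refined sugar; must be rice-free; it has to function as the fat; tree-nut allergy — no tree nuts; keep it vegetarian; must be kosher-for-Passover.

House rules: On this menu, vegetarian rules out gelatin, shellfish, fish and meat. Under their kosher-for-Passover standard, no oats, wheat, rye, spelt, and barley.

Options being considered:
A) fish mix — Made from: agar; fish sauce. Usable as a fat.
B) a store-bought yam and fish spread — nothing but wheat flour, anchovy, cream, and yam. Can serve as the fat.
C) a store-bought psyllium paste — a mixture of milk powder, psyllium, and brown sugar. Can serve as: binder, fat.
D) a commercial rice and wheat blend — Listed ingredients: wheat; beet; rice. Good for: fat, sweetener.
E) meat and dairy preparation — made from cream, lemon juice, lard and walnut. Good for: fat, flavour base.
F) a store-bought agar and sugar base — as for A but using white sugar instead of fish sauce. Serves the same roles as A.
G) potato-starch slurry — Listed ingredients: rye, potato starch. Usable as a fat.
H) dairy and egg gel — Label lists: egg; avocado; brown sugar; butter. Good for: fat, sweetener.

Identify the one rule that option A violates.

usable as a fat: satisfied
vegetarian: has fish sauce — fails
kosher-for-Passover: satisfied
no-added-sugar: satisfied
rice-free: satisfied
tree-nut-free: satisfied

vegetarian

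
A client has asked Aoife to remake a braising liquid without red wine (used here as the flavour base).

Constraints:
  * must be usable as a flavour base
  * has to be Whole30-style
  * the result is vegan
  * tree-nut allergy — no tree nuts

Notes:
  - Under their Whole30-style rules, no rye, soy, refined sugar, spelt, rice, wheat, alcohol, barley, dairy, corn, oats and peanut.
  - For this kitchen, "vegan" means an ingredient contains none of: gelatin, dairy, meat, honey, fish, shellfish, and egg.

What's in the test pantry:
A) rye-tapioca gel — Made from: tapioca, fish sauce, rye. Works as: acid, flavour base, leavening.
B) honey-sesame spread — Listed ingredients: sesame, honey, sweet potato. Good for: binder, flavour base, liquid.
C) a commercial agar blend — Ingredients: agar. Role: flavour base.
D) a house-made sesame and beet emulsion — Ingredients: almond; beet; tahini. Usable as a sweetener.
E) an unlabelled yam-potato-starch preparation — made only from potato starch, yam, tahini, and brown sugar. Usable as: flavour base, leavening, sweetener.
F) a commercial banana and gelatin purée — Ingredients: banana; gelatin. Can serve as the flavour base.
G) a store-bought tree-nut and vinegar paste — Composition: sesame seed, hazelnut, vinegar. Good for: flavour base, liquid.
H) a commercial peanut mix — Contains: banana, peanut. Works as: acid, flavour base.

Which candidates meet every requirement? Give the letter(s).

C

A: has rye, so not Whole30-style; has fish sauce, so not vegan — out
B: has honey, so not vegan — out
C: every rule checks out — valid
D: not usable as a flavour base; has almond, so not tree-nut-free — out
E: has brown sugar, so not Whole30-style — reject
F: has gelatin, so not vegan — no
G: has hazelnut, so not tree-nut-free — reject
H: has peanut, so not Whole30-style — reject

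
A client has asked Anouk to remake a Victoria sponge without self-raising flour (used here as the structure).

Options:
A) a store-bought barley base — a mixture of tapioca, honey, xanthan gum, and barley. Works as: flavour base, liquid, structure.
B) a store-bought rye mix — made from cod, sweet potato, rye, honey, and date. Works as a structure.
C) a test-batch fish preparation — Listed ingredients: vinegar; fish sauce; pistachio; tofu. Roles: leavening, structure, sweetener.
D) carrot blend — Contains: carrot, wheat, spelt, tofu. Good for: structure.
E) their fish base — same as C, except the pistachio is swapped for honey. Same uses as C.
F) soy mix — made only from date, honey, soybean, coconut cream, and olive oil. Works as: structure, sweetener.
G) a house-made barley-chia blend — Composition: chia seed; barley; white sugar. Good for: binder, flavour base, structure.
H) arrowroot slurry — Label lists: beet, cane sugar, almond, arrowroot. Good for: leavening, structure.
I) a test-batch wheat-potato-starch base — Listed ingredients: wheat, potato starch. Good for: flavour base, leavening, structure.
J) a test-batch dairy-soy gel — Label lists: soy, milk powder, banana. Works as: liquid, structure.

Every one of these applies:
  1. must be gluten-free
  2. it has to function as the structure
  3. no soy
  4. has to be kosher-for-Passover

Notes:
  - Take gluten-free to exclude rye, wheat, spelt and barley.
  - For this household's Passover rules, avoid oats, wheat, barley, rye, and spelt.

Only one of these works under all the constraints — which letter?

A: has barley, so not gluten-free; has barley, so not kosher-for-Passover — no
B: has rye, so not gluten-free; has rye, so not kosher-for-Passover — no
C: has tofu, so not soy-free — out
D: has spelt, so not gluten-free; has spelt, so not kosher-for-Passover (and 1 more) — no
E: has tofu, so not soy-free — reject
F: has soybean, so not soy-free — reject
G: has barley, so not gluten-free; has barley, so not kosher-for-Passover — reject
H: cane sugar and almond etc. — none of it excluded — OK
I: has wheat, so not gluten-free; has wheat, so not kosher-for-Passover — out
J: has soy, so not soy-free — no

H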